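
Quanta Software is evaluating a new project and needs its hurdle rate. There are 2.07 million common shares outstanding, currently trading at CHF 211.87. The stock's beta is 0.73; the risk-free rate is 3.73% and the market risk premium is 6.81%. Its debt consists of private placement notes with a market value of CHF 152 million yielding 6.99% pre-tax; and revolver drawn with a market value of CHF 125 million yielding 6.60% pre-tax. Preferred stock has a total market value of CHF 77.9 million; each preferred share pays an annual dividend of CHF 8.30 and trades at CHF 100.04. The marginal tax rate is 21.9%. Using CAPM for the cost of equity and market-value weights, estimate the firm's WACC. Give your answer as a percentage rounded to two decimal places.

7.48%

Cost of equity via CAPM: Re = 3.73% + 0.73 × 6.81% = 8.7013%.
Cost of preferred: Rp = 8.3 / 100.04 = 8.2967%.
Market value of equity E = 211.87 × 2.07m = 438.5709m.
Total capital V = 438.5709 + 77.9 + 152 + 125 = 793.4709.
Equity: weight = 438.5709/793.4709 = 0.5527; cost = 8.7013%.
Preferred: weight = 77.9/793.4709 = 0.0982; cost = 8.2967%.
Private placement notes: weight = 152/793.4709 = 0.1916; after-tax cost = 6.99% × (1 − 21.9%) = 5.4592%.
Revolver drawn: weight = 125/793.4709 = 0.1575; after-tax cost = 6.6% × (1 − 21.9%) = 5.1546%.
WACC = 0.5527 × 8.7013% + 0.0982 × 8.2967% + 0.1916 × 5.4592% + 0.1575 × 5.1546% = 7.4818%.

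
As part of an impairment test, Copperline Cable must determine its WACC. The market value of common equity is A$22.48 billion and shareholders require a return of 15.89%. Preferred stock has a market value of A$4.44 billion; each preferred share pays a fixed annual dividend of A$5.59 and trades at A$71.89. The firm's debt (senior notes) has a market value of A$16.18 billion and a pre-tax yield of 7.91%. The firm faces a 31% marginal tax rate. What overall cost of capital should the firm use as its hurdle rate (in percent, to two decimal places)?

Cost of preferred: Rp = 5.59 / 71.89 = 7.7758%.
Total capital V = 22.48 + 4.44 + 16.18 = 43.1.
Equity: weight = 22.48/43.1 = 0.5216; cost = 15.89%.
Preferred: weight = 4.44/43.1 = 0.1030; cost = 7.7758%.
Senior notes: weight = 16.18/43.1 = 0.3754; after-tax cost = 7.91% × (1 − 31%) = 5.4579%.
WACC = 0.5216 × 15.8900% + 0.1030 × 7.7758% + 0.3754 × 5.4579% = 11.1378%.

11.14%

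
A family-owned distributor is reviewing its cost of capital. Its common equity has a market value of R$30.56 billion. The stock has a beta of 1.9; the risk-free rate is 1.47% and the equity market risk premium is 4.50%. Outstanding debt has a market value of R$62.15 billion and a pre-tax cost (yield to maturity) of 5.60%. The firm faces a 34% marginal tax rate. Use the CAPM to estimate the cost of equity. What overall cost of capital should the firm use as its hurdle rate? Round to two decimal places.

5.78%

Cost of equity via CAPM: Re = 1.47% + 1.9 × 4.5% = 10.0200%.
Total capital V = 30.56 + 62.15 = 92.71.
Equity: weight = 30.56/92.71 = 0.3296; cost = 10.02%.
Debt: weight = 62.15/92.71 = 0.6704; after-tax cost = 5.6% × (1 − 34%) = 3.6960%.
WACC = 0.3296 × 10.0200% + 0.6704 × 3.6960% = 5.7806%.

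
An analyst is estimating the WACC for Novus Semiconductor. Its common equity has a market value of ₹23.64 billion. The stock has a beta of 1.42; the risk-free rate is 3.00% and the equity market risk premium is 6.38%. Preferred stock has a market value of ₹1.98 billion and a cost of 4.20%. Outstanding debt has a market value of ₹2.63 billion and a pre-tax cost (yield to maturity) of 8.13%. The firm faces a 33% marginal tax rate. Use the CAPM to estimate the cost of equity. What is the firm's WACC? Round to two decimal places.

10.89%

Cost of equity via CAPM: Re = 3.0% + 1.42 × 6.38% = 12.0596%.
Total capital V = 23.64 + 1.98 + 2.63 = 28.25.
Equity: weight = 23.64/28.25 = 0.8368; cost = 12.0596%.
Preferred: weight = 1.98/28.25 = 0.0701; cost = 4.2%.
Debt: weight = 2.63/28.25 = 0.0931; after-tax cost = 8.13% × (1 − 33%) = 5.4471%.
WACC = 0.8368 × 12.0596% + 0.0701 × 4.2000% + 0.0931 × 5.4471% = 10.8931%.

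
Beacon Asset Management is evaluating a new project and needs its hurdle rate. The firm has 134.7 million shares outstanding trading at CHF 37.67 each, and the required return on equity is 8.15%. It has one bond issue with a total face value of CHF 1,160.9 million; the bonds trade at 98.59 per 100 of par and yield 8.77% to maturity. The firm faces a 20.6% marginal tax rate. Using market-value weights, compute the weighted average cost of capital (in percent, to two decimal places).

7.93%

Market value of equity E = 37.67 × 134.7m = 5074.149m. Market value of debt D = 1160.9m × 98.59/100 = 1144.53131m.
Total capital V = 5074.149 + 1144.53131 = 6218.68031.
Equity: weight = 5074.149/6218.68031 = 0.8160; cost = 8.15%.
Bonds outstanding: weight = 1144.53131/6218.68031 = 0.1840; after-tax cost = 8.77% × (1 − 20.6%) = 6.9634%.
WACC = 0.8160 × 8.1500% + 0.1840 × 6.9634% = 7.9316%.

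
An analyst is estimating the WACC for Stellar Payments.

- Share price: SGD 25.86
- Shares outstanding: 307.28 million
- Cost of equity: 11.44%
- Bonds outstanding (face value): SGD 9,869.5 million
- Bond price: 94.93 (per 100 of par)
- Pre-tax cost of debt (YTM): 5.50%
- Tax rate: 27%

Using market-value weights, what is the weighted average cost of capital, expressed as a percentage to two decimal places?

7.42%

Market value of equity E = 25.86 × 307.28m = 7946.2608m. Market value of debt D = 9869.5m × 94.93/100 = 9369.11635m.
Total capital V = 7946.2608 + 9369.11635 = 17315.37715.
Equity: weight = 7946.2608/17315.37715 = 0.4589; cost = 11.44%.
Bonds outstanding: weight = 9369.11635/17315.37715 = 0.5411; after-tax cost = 5.5% × (1 − 27%) = 4.0150%.
WACC = 0.4589 × 11.4400% + 0.5411 × 4.0150% = 7.4224%.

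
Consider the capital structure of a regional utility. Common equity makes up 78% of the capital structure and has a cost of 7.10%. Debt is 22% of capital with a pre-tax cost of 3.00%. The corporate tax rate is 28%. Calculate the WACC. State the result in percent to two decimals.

6.01%

After-tax cost of debt = 3% × (1 − 28%) = 2.1600%.
WACC = 0.780 × 7.1000% + 0.220 × 2.1600% = 6.0132%.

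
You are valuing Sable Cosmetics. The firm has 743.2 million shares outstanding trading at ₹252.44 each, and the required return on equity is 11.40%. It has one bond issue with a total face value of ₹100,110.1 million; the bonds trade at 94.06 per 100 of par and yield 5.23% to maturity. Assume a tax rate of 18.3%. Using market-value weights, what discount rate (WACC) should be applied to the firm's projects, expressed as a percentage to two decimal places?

9.02%

Market value of equity E = 252.44 × 743.2m = 187613.408m. Market value of debt D = 100110.1m × 94.06/100 = 94163.56006m.
Total capital V = 187613.408 + 94163.56006 = 281776.96806.
Equity: weight = 187613.408/281776.96806 = 0.6658; cost = 11.4%.
Bonds outstanding: weight = 94163.56006/281776.96806 = 0.3342; after-tax cost = 5.23% × (1 − 18.3%) = 4.2729%.
WACC = 0.6658 × 11.4000% + 0.3342 × 4.2729% = 9.0183%.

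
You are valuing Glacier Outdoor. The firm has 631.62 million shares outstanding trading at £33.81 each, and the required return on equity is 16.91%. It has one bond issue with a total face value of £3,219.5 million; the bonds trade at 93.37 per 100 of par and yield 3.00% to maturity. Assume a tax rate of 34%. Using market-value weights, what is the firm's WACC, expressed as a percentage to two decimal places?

Market value of equity E = 33.81 × 631.62m = 21355.0722m. Market value of debt D = 3219.5m × 93.37/100 = 3006.04715m.
Total capital V = 21355.0722 + 3006.04715 = 24361.11935.
Equity: weight = 21355.0722/24361.11935 = 0.8766; cost = 16.91%.
Bonds outstanding: weight = 3006.04715/24361.11935 = 0.1234; after-tax cost = 3% × (1 − 34%) = 1.9800%.
WACC = 0.8766 × 16.9100% + 0.1234 × 1.9800% = 15.0677%.

15.07%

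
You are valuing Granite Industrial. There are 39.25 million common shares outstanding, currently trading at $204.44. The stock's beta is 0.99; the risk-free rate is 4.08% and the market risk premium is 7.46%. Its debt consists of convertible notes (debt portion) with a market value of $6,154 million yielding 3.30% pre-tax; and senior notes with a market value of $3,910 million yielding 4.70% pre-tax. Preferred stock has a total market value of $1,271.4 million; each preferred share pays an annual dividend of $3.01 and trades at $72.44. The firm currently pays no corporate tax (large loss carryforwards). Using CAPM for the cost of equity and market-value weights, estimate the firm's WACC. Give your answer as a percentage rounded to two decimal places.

7.02%

Cost of equity via CAPM: Re = 4.08% + 0.99 × 7.46% = 11.4654%.
Cost of preferred: Rp = 3.01 / 72.44 = 4.1552%.
Market value of equity E = 204.44 × 39.25m = 8024.27m.
Total capital V = 8024.27 + 1271.4 + 6154 + 3910 = 19359.67.
Equity: weight = 8024.27/19359.67 = 0.4145; cost = 11.4654%.
Preferred: weight = 1271.4/19359.67 = 0.0657; cost = 4.1552%.
Convertible notes (debt portion): weight = 6154/19359.67 = 0.3179; after-tax cost = 3.3% × (1 − 0%) = 3.3000%.
Senior notes: weight = 3910/19359.67 = 0.2020; after-tax cost = 4.7% × (1 − 0%) = 4.7000%.
WACC = 0.4145 × 11.4654% + 0.0657 × 4.1552% + 0.3179 × 3.3000% + 0.2020 × 4.7000% = 7.0233%.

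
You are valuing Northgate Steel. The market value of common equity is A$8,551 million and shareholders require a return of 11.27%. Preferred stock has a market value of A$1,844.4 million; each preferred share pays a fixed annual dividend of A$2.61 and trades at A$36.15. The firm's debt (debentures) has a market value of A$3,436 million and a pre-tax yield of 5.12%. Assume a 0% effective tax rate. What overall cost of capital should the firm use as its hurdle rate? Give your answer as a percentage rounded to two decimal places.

9.20%

Cost of preferred: Rp = 2.61 / 36.15 = 7.2199%.
Total capital V = 8551 + 1844.4 + 3436 = 13831.4.
Equity: weight = 8551/13831.4 = 0.6182; cost = 11.27%.
Preferred: weight = 1844.4/13831.4 = 0.1333; cost = 7.2199%.
Debentures: weight = 3436/13831.4 = 0.2484; after-tax cost = 5.12% × (1 − 0%) = 5.1200%.
WACC = 0.6182 × 11.2700% + 0.1333 × 7.2199% + 0.2484 × 5.1200% = 9.2021%.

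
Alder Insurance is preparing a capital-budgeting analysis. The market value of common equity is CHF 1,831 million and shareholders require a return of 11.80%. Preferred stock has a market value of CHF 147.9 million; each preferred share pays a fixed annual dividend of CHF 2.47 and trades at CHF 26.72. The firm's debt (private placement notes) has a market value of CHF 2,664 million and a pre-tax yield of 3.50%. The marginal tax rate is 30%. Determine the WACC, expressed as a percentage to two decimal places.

6.35%

Cost of preferred: Rp = 2.47 / 26.72 = 9.2440%.
Total capital V = 1831 + 147.9 + 2664 = 4642.9.
Equity: weight = 1831/4642.9 = 0.3944; cost = 11.8%.
Preferred: weight = 147.9/4642.9 = 0.0319; cost = 9.244%.
Private placement notes: weight = 2664/4642.9 = 0.5738; after-tax cost = 3.5% × (1 − 30%) = 2.4500%.
WACC = 0.3944 × 11.8000% + 0.0319 × 9.2440% + 0.5738 × 2.4500% = 6.3537%.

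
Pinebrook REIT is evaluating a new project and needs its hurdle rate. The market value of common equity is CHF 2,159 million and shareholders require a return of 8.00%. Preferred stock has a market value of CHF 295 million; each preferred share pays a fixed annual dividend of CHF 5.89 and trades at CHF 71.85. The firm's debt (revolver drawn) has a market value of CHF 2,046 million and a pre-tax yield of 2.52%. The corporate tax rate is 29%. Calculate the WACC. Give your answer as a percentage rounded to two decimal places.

5.19%

Cost of preferred: Rp = 5.89 / 71.85 = 8.1976%.
Total capital V = 2159 + 295 + 2046 = 4500.
Equity: weight = 2159/4500 = 0.4798; cost = 8%.
Preferred: weight = 295/4500 = 0.0656; cost = 8.1976%.
Revolver drawn: weight = 2046/4500 = 0.4547; after-tax cost = 2.52% × (1 − 29%) = 1.7892%.
WACC = 0.4798 × 8.0000% + 0.0656 × 8.1976% + 0.4547 × 1.7892% = 5.1891%.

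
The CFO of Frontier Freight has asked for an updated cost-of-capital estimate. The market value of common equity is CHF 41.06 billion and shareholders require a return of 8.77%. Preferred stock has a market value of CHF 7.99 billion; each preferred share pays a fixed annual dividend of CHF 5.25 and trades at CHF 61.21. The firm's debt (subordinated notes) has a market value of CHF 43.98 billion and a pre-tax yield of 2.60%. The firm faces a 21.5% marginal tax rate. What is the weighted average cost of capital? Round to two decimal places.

5.57%

Cost of preferred: Rp = 5.25 / 61.21 = 8.5770%.
Total capital V = 41.06 + 7.99 + 43.98 = 93.03.
Equity: weight = 41.06/93.03 = 0.4414; cost = 8.77%.
Preferred: weight = 7.99/93.03 = 0.0859; cost = 8.577%.
Subordinated notes: weight = 43.98/93.03 = 0.4728; after-tax cost = 2.6% × (1 − 21.5%) = 2.0410%.
WACC = 0.4414 × 8.7700% + 0.0859 × 8.5770% + 0.4728 × 2.0410% = 5.5723%.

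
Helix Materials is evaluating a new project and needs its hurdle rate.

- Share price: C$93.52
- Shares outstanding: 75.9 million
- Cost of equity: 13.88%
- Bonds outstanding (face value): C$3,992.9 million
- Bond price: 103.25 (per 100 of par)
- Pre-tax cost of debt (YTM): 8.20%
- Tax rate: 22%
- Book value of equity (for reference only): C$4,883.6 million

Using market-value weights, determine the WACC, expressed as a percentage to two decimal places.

11.13%

Market value of equity E = 93.52 × 75.9m = 7098.168m. Market value of debt D = 3992.9m × 103.25/100 = 4122.66925m.
Total capital V = 7098.168 + 4122.66925 = 11220.83725.
Equity: weight = 7098.168/11220.83725 = 0.6326; cost = 13.88%.
Bonds outstanding: weight = 4122.66925/11220.83725 = 0.3674; after-tax cost = 8.2% × (1 − 22%) = 6.3960%.
WACC = 0.6326 × 13.8800% + 0.3674 × 6.3960% = 11.1303%.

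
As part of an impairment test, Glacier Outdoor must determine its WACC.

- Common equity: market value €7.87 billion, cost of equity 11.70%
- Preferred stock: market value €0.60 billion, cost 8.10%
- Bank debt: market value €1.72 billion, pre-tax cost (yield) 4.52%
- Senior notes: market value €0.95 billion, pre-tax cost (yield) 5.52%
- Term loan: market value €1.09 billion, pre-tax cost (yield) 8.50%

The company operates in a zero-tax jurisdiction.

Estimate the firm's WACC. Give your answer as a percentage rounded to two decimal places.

9.75%

Total capital V = 7.87 + 0.6 + 1.72 + 0.95 + 1.09 = 12.23.
Equity: weight = 7.87/12.23 = 0.6435; cost = 11.7%.
Preferred: weight = 0.6/12.23 = 0.0491; cost = 8.1%.
Bank debt: weight = 1.72/12.23 = 0.1406; after-tax cost = 4.52% × (1 − 0%) = 4.5200%.
Senior notes: weight = 0.95/12.23 = 0.0777; after-tax cost = 5.52% × (1 − 0%) = 5.5200%.
Term loan: weight = 1.09/12.23 = 0.0891; after-tax cost = 8.5% × (1 − 0%) = 8.5000%.
WACC = 0.6435 × 11.7000% + 0.0491 × 8.1000% + 0.1406 × 4.5200% + 0.0777 × 5.5200% + 0.0891 × 8.5000% = 9.7484%.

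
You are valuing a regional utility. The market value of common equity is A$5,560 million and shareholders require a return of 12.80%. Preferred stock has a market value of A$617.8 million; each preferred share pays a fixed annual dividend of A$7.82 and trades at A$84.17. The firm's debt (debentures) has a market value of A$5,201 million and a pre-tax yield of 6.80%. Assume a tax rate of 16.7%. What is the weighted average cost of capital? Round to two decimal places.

9.35%

Cost of preferred: Rp = 7.82 / 84.17 = 9.2907%.
Total capital V = 5560 + 617.8 + 5201 = 11378.8.
Equity: weight = 5560/11378.8 = 0.4886; cost = 12.8%.
Preferred: weight = 617.8/11378.8 = 0.0543; cost = 9.2907%.
Debentures: weight = 5201/11378.8 = 0.4571; after-tax cost = 6.8% × (1 − 16.7%) = 5.6644%.
WACC = 0.4886 × 12.8000% + 0.0543 × 9.2907% + 0.4571 × 5.6644% = 9.3479%.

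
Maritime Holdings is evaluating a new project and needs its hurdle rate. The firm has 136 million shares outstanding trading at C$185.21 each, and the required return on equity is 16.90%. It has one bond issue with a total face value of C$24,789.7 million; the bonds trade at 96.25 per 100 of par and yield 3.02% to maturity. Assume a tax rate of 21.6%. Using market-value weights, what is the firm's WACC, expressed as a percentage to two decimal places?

9.83%

Market value of equity E = 185.21 × 136m = 25188.56m. Market value of debt D = 24789.7m × 96.25/100 = 23860.08625m.
Total capital V = 25188.56 + 23860.08625 = 49048.64625.
Equity: weight = 25188.56/49048.64625 = 0.5135; cost = 16.9%.
Bonds outstanding: weight = 23860.08625/49048.64625 = 0.4865; after-tax cost = 3.02% × (1 − 21.6%) = 2.3677%.
WACC = 0.5135 × 16.9000% + 0.4865 × 2.3677% = 9.8306%.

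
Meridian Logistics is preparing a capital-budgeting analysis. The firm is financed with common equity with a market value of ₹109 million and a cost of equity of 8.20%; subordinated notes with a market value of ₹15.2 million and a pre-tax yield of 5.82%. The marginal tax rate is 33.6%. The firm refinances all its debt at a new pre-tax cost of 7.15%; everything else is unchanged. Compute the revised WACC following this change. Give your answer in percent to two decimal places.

7.78%

After the change:
Total capital V = 109 + 15.2 = 124.2.
Equity: weight = 109/124.2 = 0.8776; cost = 8.2%.
Subordinated notes: weight = 15.2/124.2 = 0.1224; after-tax cost = 7.15% × (1 − 33.6%) = 4.7476%.
WACC = 0.8776 × 8.2000% + 0.1224 × 4.7476% = 7.7775%.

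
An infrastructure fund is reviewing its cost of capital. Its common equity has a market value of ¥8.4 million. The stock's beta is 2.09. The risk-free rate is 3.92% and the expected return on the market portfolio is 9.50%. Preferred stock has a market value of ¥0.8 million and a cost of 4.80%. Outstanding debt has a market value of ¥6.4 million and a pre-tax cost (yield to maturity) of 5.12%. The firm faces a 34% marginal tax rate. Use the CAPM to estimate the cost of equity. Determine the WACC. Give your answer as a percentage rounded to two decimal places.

Market risk premium = 9.5% − 3.92% = 5.58%.
Cost of equity via CAPM: Re = 3.92% + 2.09 × 5.58% = 15.5822%.
Total capital V = 8.4 + 0.8 + 6.4 = 15.6.
Equity: weight = 8.4/15.6 = 0.5385; cost = 15.5822%.
Preferred: weight = 0.8/15.6 = 0.0513; cost = 4.8%.
Debt: weight = 6.4/15.6 = 0.4103; after-tax cost = 5.12% × (1 − 34%) = 3.3792%.
WACC = 0.5385 × 15.5822% + 0.0513 × 4.8000% + 0.4103 × 3.3792% = 10.0229%.

10.02%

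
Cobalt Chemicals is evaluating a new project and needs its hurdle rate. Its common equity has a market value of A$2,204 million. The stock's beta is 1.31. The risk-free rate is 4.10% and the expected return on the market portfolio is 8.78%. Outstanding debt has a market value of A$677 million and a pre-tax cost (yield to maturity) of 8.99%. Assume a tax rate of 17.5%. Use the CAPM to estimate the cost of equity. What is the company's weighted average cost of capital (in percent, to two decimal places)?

Market risk premium = 8.78% − 4.1% = 4.68%.
Cost of equity via CAPM: Re = 4.1% + 1.31 × 4.68% = 10.2308%.
Total capital V = 2204 + 677 = 2881.
Equity: weight = 2204/2881 = 0.7650; cost = 10.2308%.
Debt: weight = 677/2881 = 0.2350; after-tax cost = 8.99% × (1 − 17.5%) = 7.4167%.
WACC = 0.7650 × 10.2308% + 0.2350 × 7.4167% = 9.5695%.

9.57%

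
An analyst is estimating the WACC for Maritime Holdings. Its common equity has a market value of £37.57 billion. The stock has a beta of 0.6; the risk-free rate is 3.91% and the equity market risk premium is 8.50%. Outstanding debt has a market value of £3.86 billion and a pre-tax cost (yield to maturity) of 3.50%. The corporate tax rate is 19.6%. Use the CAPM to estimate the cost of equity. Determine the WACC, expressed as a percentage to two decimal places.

8.43%

Cost of equity via CAPM: Re = 3.91% + 0.6 × 8.5% = 9.0100%.
Total capital V = 37.57 + 3.86 = 41.43.
Equity: weight = 37.57/41.43 = 0.9068; cost = 9.01%.
Debt: weight = 3.86/41.43 = 0.0932; after-tax cost = 3.5% × (1 − 19.6%) = 2.8140%.
WACC = 0.9068 × 9.0100% + 0.0932 × 2.8140% = 8.4327%.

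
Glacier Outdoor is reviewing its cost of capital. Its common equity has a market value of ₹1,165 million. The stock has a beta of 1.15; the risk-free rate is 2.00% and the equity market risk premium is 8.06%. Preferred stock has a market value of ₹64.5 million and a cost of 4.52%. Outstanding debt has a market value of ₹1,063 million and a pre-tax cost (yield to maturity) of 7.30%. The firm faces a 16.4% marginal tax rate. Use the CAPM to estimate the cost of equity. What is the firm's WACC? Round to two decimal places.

Cost of equity via CAPM: Re = 2.0% + 1.15 × 8.06% = 11.2690%.
Total capital V = 1165 + 64.5 + 1063 = 2292.5.
Equity: weight = 1165/2292.5 = 0.5082; cost = 11.269%.
Preferred: weight = 64.5/2292.5 = 0.0281; cost = 4.52%.
Debt: weight = 1063/2292.5 = 0.4637; after-tax cost = 7.3% × (1 − 16.4%) = 6.1028%.
WACC = 0.5082 × 11.2690% + 0.0281 × 4.5200% + 0.4637 × 6.1028% = 8.6836%.

8.68%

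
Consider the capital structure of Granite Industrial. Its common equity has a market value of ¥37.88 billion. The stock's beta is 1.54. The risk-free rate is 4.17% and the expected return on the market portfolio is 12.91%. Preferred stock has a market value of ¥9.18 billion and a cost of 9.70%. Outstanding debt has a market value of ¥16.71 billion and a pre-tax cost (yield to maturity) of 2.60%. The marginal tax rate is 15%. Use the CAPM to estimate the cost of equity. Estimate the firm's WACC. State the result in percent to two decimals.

12.45%

Market risk premium = 12.91% − 4.17% = 8.74%.
Cost of equity via CAPM: Re = 4.17% + 1.54 × 8.74% = 17.6296%.
Total capital V = 37.88 + 9.18 + 16.71 = 63.77.
Equity: weight = 37.88/63.77 = 0.5940; cost = 17.6296%.
Preferred: weight = 9.18/63.77 = 0.1440; cost = 9.7%.
Debt: weight = 16.71/63.77 = 0.2620; after-tax cost = 2.6% × (1 − 15%) = 2.2100%.
WACC = 0.5940 × 17.6296% + 0.1440 × 9.7000% + 0.2620 × 2.2100% = 12.4476%.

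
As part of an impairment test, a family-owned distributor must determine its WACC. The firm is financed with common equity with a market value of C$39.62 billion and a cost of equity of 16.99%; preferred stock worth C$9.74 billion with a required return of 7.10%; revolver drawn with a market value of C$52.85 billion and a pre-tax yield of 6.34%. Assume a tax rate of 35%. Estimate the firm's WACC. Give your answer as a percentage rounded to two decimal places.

9.39%

Total capital V = 39.62 + 9.74 + 52.85 = 102.21.
Equity: weight = 39.62/102.21 = 0.3876; cost = 16.99%.
Preferred: weight = 9.74/102.21 = 0.0953; cost = 7.1%.
Revolver drawn: weight = 52.85/102.21 = 0.5171; after-tax cost = 6.34% × (1 − 35%) = 4.1210%.
WACC = 0.3876 × 16.9900% + 0.0953 × 7.1000% + 0.5171 × 4.1210% = 9.3933%.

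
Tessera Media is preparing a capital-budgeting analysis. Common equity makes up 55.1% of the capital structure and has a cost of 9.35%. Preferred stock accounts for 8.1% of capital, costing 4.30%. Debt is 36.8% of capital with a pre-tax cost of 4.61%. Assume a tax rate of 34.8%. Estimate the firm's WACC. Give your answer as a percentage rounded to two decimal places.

After-tax cost of debt = 4.61% × (1 − 34.8%) = 3.0057%.
WACC = 0.551 × 9.3500% + 0.081 × 4.3000% + 0.368 × 3.0057% = 6.6063%.

6.61%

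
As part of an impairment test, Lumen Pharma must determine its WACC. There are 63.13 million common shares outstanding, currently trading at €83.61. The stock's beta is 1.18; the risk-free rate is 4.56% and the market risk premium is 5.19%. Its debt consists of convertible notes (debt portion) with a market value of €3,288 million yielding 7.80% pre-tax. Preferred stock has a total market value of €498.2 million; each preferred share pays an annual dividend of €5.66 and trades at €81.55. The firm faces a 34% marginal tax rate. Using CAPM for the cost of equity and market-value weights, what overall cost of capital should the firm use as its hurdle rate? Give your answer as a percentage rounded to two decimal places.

Cost of equity via CAPM: Re = 4.56% + 1.18 × 5.19% = 10.6842%.
Cost of preferred: Rp = 5.66 / 81.55 = 6.9405%.
Market value of equity E = 83.61 × 63.13m = 5278.2993m.
Total capital V = 5278.2993 + 498.2 + 3288 = 9064.4993.
Equity: weight = 5278.2993/9064.4993 = 0.5823; cost = 10.6842%.
Preferred: weight = 498.2/9064.4993 = 0.0550; cost = 6.9405%.
Convertible notes (debt portion): weight = 3288/9064.4993 = 0.3627; after-tax cost = 7.8% × (1 − 34%) = 5.1480%.
WACC = 0.5823 × 10.6842% + 0.0550 × 6.9405% + 0.3627 × 5.1480% = 8.4703%.

8.47%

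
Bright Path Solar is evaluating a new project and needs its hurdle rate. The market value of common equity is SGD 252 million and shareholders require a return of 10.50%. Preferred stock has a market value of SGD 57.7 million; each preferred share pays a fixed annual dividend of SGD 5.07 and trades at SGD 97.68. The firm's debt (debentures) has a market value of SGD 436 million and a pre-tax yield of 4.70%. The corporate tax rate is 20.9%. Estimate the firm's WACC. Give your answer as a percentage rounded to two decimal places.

6.12%

Cost of preferred: Rp = 5.07 / 97.68 = 5.1904%.
Total capital V = 252 + 57.7 + 436 = 745.7.
Equity: weight = 252/745.7 = 0.3379; cost = 10.5%.
Preferred: weight = 57.7/745.7 = 0.0774; cost = 5.1904%.
Debentures: weight = 436/745.7 = 0.5847; after-tax cost = 4.7% × (1 − 20.9%) = 3.7177%.
WACC = 0.3379 × 10.5000% + 0.0774 × 5.1904% + 0.5847 × 3.7177% = 6.1236%.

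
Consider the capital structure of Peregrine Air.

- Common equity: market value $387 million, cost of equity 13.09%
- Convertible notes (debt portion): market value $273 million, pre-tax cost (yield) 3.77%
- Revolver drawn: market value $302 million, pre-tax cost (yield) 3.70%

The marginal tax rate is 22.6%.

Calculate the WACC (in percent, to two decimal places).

6.99%

Total capital V = 387 + 273 + 302 = 962.
Equity: weight = 387/962 = 0.4023; cost = 13.09%.
Convertible notes (debt portion): weight = 273/962 = 0.2838; after-tax cost = 3.77% × (1 − 22.6%) = 2.9180%.
Revolver drawn: weight = 302/962 = 0.3139; after-tax cost = 3.7% × (1 − 22.6%) = 2.8638%.
WACC = 0.4023 × 13.0900% + 0.2838 × 2.9180% + 0.3139 × 2.8638% = 6.9930%.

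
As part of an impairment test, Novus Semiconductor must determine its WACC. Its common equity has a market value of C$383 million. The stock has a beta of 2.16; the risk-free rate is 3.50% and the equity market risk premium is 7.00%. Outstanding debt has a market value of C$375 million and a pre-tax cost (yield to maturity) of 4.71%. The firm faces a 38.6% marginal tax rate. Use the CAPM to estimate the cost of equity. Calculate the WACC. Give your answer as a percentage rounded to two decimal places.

10.84%

Cost of equity via CAPM: Re = 3.5% + 2.16 × 7.0% = 18.6200%.
Total capital V = 383 + 375 = 758.
Equity: weight = 383/758 = 0.5053; cost = 18.62%.
Debt: weight = 375/758 = 0.4947; after-tax cost = 4.71% × (1 − 38.6%) = 2.8919%.
WACC = 0.5053 × 18.6200% + 0.4947 × 2.8919% = 10.8390%.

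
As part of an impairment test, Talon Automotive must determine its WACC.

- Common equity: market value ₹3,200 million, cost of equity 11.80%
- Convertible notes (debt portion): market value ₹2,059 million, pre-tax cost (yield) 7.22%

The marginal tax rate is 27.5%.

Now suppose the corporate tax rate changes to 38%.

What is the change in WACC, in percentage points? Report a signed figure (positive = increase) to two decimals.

Current WACC:
Total capital V = 3200 + 2059 = 5259.
Equity: weight = 3200/5259 = 0.6085; cost = 11.8%.
Convertible notes (debt portion): weight = 2059/5259 = 0.3915; after-tax cost = 7.22% × (1 − 27.5%) = 5.2345%.
WACC = 0.6085 × 11.8000% + 0.3915 × 5.2345% = 9.2295%.
After the change:
Total capital V = 3200 + 2059 = 5259.
Equity: weight = 3200/5259 = 0.6085; cost = 11.8%.
Convertible notes (debt portion): weight = 2059/5259 = 0.3915; after-tax cost = 7.22% × (1 − 38%) = 4.4764%.
WACC = 0.6085 × 11.8000% + 0.3915 × 4.4764% = 8.9327%.
Change in WACC = 8.9327% − 9.2295% = -0.2968 pp.

-0.30 pp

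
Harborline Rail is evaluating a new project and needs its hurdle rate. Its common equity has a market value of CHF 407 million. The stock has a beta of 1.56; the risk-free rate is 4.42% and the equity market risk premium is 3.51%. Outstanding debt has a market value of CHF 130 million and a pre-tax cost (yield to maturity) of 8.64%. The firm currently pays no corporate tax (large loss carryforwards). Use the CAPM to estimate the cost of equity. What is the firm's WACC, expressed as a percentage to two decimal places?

9.59%

Cost of equity via CAPM: Re = 4.42% + 1.56 × 3.51% = 9.8956%.
Total capital V = 407 + 130 = 537.
Equity: weight = 407/537 = 0.7579; cost = 9.8956%.
Debt: weight = 130/537 = 0.2421; after-tax cost = 8.64% × (1 − 0%) = 8.6400%.
WACC = 0.7579 × 9.8956% + 0.2421 × 8.6400% = 9.5916%.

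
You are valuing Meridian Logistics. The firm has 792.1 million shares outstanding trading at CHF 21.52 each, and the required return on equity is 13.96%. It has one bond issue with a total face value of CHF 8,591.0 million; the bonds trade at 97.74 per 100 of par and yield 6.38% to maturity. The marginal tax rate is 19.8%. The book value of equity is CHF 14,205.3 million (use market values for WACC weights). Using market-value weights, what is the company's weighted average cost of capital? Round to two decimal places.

Market value of equity E = 21.52 × 792.1m = 17045.992m. Market value of debt D = 8591m × 97.74/100 = 8396.8434m.
Total capital V = 17045.992 + 8396.8434 = 25442.8354.
Equity: weight = 17045.992/25442.8354 = 0.6700; cost = 13.96%.
Bonds outstanding: weight = 8396.8434/25442.8354 = 0.3300; after-tax cost = 6.38% × (1 − 19.8%) = 5.1168%.
WACC = 0.6700 × 13.9600% + 0.3300 × 5.1168% = 11.0415%.

11.04%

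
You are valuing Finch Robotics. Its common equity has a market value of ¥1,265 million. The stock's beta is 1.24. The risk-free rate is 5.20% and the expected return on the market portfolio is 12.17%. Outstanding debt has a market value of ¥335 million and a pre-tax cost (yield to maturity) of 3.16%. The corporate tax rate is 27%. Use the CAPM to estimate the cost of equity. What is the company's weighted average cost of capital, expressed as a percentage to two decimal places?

11.43%

Market risk premium = 12.17% − 5.2% = 6.97%.
Cost of equity via CAPM: Re = 5.2% + 1.24 × 6.97% = 13.8428%.
Total capital V = 1265 + 335 = 1600.
Equity: weight = 1265/1600 = 0.7906; cost = 13.8428%.
Debt: weight = 335/1600 = 0.2094; after-tax cost = 3.16% × (1 − 27%) = 2.3068%.
WACC = 0.7906 × 13.8428% + 0.2094 × 2.3068% = 11.4275%.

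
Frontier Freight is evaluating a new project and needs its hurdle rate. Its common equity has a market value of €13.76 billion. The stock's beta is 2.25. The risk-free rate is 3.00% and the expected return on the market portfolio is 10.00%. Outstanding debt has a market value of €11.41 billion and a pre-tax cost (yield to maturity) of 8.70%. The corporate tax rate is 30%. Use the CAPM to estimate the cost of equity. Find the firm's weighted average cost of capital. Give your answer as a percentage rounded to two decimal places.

13.01%

Market risk premium = 10.0% − 3.0% = 7.0%.
Cost of equity via CAPM: Re = 3.0% + 2.25 × 7.0% = 18.7500%.
Total capital V = 13.76 + 11.41 = 25.17.
Equity: weight = 13.76/25.17 = 0.5467; cost = 18.75%.
Debt: weight = 11.41/25.17 = 0.4533; after-tax cost = 8.7% × (1 − 30%) = 6.0900%.
WACC = 0.5467 × 18.7500% + 0.4533 × 6.0900% = 13.0110%.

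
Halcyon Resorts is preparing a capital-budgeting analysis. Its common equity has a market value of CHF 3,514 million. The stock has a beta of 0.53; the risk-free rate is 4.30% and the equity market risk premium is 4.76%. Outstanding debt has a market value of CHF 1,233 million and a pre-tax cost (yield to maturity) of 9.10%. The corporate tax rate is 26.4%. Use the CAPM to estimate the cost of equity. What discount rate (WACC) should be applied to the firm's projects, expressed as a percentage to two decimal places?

6.79%

Cost of equity via CAPM: Re = 4.3% + 0.53 × 4.76% = 6.8228%.
Total capital V = 3514 + 1233 = 4747.
Equity: weight = 3514/4747 = 0.7403; cost = 6.8228%.
Debt: weight = 1233/4747 = 0.2597; after-tax cost = 9.1% × (1 − 26.4%) = 6.6976%.
WACC = 0.7403 × 6.8228% + 0.2597 × 6.6976% = 6.7903%.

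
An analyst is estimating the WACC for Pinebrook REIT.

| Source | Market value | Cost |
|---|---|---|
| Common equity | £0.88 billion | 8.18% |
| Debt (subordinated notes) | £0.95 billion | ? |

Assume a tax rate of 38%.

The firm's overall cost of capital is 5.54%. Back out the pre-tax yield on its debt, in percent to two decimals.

Total capital V = 0.88 + 0.95 = 1.83.
Equity weight = 0.88/1.83 = 0.4809.
Subordinated notes weight = 0.95/1.83 = 0.5191.
Equity contribution = 0.4809 × 8.18% = 3.9336%.
Remaining for debt = 5.54% − 3.9336% = 1.6064%.
Rd × (1 − 38%) × 0.5191 = 1.6064%  ⇒  Rd = 4.9912%.

4.99%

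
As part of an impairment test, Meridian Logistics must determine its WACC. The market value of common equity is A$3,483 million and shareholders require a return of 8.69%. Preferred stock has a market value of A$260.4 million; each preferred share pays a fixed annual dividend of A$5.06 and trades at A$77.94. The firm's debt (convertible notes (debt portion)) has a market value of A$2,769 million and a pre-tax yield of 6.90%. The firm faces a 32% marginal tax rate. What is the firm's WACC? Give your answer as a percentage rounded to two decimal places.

6.90%

Cost of preferred: Rp = 5.06 / 77.94 = 6.4922%.
Total capital V = 3483 + 260.4 + 2769 = 6512.4.
Equity: weight = 3483/6512.4 = 0.5348; cost = 8.69%.
Preferred: weight = 260.4/6512.4 = 0.0400; cost = 6.4922%.
Convertible notes (debt portion): weight = 2769/6512.4 = 0.4252; after-tax cost = 6.9% × (1 − 32%) = 4.6920%.
WACC = 0.5348 × 8.6900% + 0.0400 × 6.4922% + 0.4252 × 4.6920% = 6.9022%.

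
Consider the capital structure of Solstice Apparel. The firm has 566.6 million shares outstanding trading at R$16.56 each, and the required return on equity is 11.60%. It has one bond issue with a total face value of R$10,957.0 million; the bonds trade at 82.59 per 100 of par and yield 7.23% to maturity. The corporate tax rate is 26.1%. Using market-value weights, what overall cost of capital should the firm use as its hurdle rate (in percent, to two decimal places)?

8.53%

Market value of equity E = 16.56 × 566.6m = 9382.896m. Market value of debt D = 10957m × 82.59/100 = 9049.3863m.
Total capital V = 9382.896 + 9049.3863 = 18432.2823.
Equity: weight = 9382.896/18432.2823 = 0.5090; cost = 11.6%.
Bonds outstanding: weight = 9049.3863/18432.2823 = 0.4910; after-tax cost = 7.23% × (1 − 26.1%) = 5.3430%.
WACC = 0.5090 × 11.6000% + 0.4910 × 5.3430% = 8.5281%.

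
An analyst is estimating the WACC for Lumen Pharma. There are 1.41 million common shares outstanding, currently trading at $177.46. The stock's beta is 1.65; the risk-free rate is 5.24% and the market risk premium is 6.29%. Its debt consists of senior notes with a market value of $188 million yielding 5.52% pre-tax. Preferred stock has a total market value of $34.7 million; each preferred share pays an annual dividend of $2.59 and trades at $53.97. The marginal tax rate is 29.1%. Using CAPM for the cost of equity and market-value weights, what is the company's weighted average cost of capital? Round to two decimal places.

Cost of equity via CAPM: Re = 5.24% + 1.65 × 6.29% = 15.6185%.
Cost of preferred: Rp = 2.59 / 53.97 = 4.7990%.
Market value of equity E = 177.46 × 1.41m = 250.2186m.
Total capital V = 250.2186 + 34.7 + 188 = 472.9186.
Equity: weight = 250.2186/472.9186 = 0.5291; cost = 15.6185%.
Preferred: weight = 34.7/472.9186 = 0.0734; cost = 4.799%.
Senior notes: weight = 188/472.9186 = 0.3975; after-tax cost = 5.52% × (1 − 29.1%) = 3.9137%.
WACC = 0.5291 × 15.6185% + 0.0734 × 4.7990% + 0.3975 × 3.9137% = 10.1716%.

10.17%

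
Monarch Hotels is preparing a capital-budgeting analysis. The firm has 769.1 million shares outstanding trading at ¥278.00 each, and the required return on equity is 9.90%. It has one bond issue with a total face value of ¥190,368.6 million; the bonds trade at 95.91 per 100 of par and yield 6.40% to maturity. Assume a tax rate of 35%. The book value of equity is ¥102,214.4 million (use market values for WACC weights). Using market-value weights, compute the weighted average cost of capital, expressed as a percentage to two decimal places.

Market value of equity E = 278.0 × 769.1m = 213809.8m. Market value of debt D = 190368.6m × 95.91/100 = 182582.52426m.
Total capital V = 213809.8 + 182582.52426 = 396392.32426.
Equity: weight = 213809.8/396392.32426 = 0.5394; cost = 9.9%.
Bonds outstanding: weight = 182582.52426/396392.32426 = 0.4606; after-tax cost = 6.4% × (1 − 35%) = 4.1600%.
WACC = 0.5394 × 9.9000% + 0.4606 × 4.1600% = 7.2561%.

7.26%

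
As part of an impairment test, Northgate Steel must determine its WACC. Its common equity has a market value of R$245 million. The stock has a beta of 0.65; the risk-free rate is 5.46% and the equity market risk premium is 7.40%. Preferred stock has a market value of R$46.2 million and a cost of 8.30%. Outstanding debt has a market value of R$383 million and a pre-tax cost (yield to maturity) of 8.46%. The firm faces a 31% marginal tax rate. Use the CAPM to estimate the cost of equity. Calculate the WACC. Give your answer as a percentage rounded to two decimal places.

7.62%

Cost of equity via CAPM: Re = 5.46% + 0.65 × 7.4% = 10.2700%.
Total capital V = 245 + 46.2 + 383 = 674.2.
Equity: weight = 245/674.2 = 0.3634; cost = 10.27%.
Preferred: weight = 46.2/674.2 = 0.0685; cost = 8.3%.
Debt: weight = 383/674.2 = 0.5681; after-tax cost = 8.46% × (1 − 31%) = 5.8374%.
WACC = 0.3634 × 10.2700% + 0.0685 × 8.3000% + 0.5681 × 5.8374% = 7.6169%.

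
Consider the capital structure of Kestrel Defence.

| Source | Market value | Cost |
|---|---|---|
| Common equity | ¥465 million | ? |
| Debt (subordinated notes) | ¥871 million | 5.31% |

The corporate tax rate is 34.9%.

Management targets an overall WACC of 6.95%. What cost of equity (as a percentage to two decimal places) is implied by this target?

Total capital V = 465 + 871 = 1336.
Equity weight = 465/1336 = 0.3481.
Subordinated notes weight = 871/1336 = 0.6519.
Debt contribution = 0.6519 × 5.31% × (1 − 34.9%) = 2.2537%.
Required equity contribution = 6.95% − 2.2537% = 4.6963%.
Re = 4.6963% / 0.3481 = 13.4932%.

13.49%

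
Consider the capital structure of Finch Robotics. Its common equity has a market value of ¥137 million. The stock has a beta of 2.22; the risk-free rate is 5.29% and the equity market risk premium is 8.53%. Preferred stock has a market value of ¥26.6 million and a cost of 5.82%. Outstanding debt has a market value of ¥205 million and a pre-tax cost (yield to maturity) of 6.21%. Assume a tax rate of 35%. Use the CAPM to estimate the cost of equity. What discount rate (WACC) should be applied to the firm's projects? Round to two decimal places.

11.67%

Cost of equity via CAPM: Re = 5.29% + 2.22 × 8.53% = 24.2266%.
Total capital V = 137 + 26.6 + 205 = 368.6.
Equity: weight = 137/368.6 = 0.3717; cost = 24.2266%.
Preferred: weight = 26.6/368.6 = 0.0722; cost = 5.82%.
Debt: weight = 205/368.6 = 0.5562; after-tax cost = 6.21% × (1 − 35%) = 4.0365%.
WACC = 0.3717 × 24.2266% + 0.0722 × 5.8200% + 0.5562 × 4.0365% = 11.6694%.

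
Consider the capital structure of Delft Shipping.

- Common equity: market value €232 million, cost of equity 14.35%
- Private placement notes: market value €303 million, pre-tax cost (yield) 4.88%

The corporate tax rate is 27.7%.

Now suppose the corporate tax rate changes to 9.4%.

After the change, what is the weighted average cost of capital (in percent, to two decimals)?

After the change:
Total capital V = 232 + 303 = 535.
Equity: weight = 232/535 = 0.4336; cost = 14.35%.
Private placement notes: weight = 303/535 = 0.5664; after-tax cost = 4.88% × (1 − 9.4%) = 4.4213%.
WACC = 0.4336 × 14.3500% + 0.5664 × 4.4213% = 8.7268%.

8.73%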